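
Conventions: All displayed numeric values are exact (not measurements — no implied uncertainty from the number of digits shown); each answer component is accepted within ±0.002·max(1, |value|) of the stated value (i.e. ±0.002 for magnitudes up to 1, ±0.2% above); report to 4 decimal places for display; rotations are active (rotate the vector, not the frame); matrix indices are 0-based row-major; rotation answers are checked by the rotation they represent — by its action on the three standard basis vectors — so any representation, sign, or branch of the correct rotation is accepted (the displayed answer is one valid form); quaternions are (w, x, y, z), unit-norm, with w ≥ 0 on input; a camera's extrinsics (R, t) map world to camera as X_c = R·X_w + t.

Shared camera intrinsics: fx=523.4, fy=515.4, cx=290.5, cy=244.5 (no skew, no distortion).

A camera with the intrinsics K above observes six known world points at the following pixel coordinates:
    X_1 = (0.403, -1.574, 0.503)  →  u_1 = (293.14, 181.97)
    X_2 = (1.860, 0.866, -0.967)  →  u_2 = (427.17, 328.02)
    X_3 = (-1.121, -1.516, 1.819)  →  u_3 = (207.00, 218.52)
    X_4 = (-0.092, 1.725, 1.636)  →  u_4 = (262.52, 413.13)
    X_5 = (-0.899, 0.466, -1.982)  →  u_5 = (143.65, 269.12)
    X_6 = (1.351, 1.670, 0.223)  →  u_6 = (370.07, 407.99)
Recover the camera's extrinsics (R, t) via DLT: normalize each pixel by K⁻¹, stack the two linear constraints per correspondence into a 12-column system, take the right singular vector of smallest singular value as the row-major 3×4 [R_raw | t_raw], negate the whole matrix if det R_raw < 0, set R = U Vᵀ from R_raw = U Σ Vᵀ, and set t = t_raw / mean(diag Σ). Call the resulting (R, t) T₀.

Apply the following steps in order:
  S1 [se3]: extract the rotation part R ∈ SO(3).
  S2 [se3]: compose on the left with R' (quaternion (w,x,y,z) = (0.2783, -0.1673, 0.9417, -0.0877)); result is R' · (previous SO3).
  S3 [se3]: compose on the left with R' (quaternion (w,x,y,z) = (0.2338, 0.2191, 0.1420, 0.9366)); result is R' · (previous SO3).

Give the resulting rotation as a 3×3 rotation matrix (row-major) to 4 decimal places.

source (pnp_recover): camera pose = R=[0.9994 0.0003 0.0332; -0.0107 0.9492 0.3144; -0.0314 -0.3146 0.9487], t=(-0.3800, 0.4000, 6.7898)
after S1 (rot_of_se3): [0.9994 0.0003 0.0332; -0.0107 0.9492 0.3144; -0.0314 -0.3146 0.9487]
after S2 (compose_so3): [-0.8032 -0.4272 0.4152; -0.3714 0.9040 0.2116; -0.4657 0.0157 -0.8848]
after S3 (compose_so3): [0.5558 0.0073 -0.8313; -0.1620 -0.9798 -0.1169; -0.8154 0.1997 -0.5434]

rotation (matrix) = ((0.5558, 0.0073, -0.8313), (-0.1620, -0.9798, -0.1169), (-0.8154, 0.1997, -0.5434))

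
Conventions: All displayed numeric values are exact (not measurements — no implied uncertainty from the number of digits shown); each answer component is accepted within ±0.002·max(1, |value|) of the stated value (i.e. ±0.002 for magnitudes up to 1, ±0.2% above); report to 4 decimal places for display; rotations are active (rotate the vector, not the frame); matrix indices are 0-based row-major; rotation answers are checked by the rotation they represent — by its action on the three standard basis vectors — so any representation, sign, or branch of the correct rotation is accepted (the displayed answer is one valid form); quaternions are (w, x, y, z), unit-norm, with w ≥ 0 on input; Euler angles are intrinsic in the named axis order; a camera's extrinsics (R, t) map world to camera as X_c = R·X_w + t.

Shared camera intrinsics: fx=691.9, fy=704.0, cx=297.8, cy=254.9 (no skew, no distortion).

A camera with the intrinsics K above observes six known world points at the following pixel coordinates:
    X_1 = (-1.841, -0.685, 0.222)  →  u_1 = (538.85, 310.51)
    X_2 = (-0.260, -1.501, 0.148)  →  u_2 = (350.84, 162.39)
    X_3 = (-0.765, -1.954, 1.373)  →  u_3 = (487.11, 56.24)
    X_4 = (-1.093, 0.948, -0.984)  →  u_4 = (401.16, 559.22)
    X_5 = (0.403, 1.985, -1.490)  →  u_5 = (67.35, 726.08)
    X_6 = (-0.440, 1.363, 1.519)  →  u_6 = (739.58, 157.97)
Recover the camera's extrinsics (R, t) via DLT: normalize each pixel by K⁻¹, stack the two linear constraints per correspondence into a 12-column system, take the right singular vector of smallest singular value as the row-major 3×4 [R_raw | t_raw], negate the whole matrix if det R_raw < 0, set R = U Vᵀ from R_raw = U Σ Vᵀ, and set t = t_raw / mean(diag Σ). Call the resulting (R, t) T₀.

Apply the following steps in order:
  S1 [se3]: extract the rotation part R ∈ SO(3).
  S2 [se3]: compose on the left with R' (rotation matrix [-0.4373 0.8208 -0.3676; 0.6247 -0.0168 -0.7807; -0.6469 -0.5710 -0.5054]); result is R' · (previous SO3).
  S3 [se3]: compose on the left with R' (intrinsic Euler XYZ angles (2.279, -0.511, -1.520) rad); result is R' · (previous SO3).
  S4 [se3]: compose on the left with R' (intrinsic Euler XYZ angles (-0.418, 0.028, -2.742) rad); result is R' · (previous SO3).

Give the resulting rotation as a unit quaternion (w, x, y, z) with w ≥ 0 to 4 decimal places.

source (pnp_recover): camera pose = R=[-0.8057 0.0634 0.5889; -0.5032 0.4511 -0.7370; -0.3124 -0.8902 -0.3316], t=(0.2100, -0.0500, 4.0001)
after S1 (rot_of_se3): [-0.8057 0.0634 0.5889; -0.5032 0.4511 -0.7370; -0.3124 -0.8902 -0.3316]
after S2 (compose_so3): [0.0541 0.6698 -0.7406; -0.2510 0.7270 0.6391; 0.9665 0.1513 0.2074]
after S3 (compose_so3): [-0.6889 0.5890 0.4225; -0.5048 0.0285 -0.8628; -0.5202 -0.8076 0.2776]
after S4 (compose_so3): [0.4235 -0.5539 -0.7168; 0.4538 -0.5551 0.6971; -0.7840 -0.6205 0.0163]

rotation (quat) = (0.4703, -0.7004, 0.0357, 0.5357)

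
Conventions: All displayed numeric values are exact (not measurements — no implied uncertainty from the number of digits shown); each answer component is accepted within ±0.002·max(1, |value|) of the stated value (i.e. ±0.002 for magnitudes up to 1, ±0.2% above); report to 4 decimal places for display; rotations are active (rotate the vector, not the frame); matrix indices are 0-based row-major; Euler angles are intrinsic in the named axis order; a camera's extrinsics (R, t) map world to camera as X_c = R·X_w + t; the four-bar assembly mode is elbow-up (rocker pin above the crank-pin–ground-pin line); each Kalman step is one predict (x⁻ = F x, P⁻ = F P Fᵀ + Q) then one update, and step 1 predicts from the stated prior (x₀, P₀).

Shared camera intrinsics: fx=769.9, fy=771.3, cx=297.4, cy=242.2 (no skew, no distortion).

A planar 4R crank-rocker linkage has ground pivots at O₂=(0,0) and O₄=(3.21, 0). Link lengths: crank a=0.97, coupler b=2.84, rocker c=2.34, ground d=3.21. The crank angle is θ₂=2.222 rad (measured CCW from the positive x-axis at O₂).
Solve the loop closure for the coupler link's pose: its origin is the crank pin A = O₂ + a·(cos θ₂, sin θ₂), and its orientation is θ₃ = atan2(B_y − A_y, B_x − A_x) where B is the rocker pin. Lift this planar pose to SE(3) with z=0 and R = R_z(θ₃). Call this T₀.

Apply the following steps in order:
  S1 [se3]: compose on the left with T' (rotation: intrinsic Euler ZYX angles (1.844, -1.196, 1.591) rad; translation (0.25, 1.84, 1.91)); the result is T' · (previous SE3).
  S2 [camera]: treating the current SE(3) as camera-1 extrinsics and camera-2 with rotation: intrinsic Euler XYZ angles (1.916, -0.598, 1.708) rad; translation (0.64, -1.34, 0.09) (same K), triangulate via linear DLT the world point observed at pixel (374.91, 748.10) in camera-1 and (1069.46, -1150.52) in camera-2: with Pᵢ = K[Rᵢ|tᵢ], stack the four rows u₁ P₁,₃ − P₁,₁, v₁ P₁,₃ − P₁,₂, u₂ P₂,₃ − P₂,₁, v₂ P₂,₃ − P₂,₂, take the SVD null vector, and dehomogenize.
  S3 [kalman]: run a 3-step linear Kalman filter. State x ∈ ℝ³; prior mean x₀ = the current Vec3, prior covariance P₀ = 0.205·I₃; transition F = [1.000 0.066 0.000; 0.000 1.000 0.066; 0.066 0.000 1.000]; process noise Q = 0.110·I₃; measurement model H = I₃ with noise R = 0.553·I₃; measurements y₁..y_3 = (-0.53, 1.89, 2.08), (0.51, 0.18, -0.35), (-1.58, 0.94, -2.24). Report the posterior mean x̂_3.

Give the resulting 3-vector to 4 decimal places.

result = (-0.1702, 0.2740, -0.4750)

source (fourbar_fk): coupler pose = R=[0.9034 -0.4288 0.0000; 0.4288 0.9034 0.0000; 0.0000 0.0000 1.0000], t=(-0.5880, 0.7715, 0.0000)
after S1 (compose_se3): R=[0.0267 0.2867 0.9576; -0.0633 -0.9556 0.2879; 0.9976 -0.0684 -0.0074], t=(0.5168, 0.9458, 1.6452)
after S2 (triangulate): (1.5481, -1.3162, 0.1559)
after S3 (kf_track): (-0.1702, 0.2740, -0.4750)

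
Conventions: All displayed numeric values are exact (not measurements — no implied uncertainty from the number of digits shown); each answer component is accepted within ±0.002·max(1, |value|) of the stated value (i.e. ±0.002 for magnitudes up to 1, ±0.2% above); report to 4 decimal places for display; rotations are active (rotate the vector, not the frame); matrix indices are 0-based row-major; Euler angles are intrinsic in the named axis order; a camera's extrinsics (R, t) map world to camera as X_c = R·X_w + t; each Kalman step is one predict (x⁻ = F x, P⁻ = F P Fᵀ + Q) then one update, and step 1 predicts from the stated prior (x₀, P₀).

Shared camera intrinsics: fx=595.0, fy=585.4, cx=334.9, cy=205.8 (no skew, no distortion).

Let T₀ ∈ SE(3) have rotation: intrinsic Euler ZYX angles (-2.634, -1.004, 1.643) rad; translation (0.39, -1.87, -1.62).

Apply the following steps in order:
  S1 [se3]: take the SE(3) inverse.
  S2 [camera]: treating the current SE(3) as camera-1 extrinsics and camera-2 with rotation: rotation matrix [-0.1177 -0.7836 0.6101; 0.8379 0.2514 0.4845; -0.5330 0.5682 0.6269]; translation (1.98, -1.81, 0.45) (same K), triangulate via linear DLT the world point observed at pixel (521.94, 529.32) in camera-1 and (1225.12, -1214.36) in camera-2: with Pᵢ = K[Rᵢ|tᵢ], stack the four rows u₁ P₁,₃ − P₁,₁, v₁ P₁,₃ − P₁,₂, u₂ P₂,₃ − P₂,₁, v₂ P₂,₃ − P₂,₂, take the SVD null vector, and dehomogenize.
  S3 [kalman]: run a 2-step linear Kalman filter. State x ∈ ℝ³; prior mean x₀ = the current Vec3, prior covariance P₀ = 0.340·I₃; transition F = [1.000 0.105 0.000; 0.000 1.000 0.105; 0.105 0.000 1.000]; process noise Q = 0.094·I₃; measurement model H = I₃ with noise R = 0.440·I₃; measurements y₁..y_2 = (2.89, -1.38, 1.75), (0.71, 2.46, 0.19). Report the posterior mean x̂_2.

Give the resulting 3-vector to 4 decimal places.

after S1 (invert_se3): R=[-0.4692 -0.2610 0.8436; 0.7003 0.4720 0.5355; -0.5380 0.8421 -0.0387], t=(1.0616, 1.4772, 1.7217)
after S2 (triangulate): (-0.3640, 0.7087, -0.3004)
after S3 (kf_track): (1.0817, 0.8985, 0.6292)

result = (1.0817, 0.8985, 0.6292)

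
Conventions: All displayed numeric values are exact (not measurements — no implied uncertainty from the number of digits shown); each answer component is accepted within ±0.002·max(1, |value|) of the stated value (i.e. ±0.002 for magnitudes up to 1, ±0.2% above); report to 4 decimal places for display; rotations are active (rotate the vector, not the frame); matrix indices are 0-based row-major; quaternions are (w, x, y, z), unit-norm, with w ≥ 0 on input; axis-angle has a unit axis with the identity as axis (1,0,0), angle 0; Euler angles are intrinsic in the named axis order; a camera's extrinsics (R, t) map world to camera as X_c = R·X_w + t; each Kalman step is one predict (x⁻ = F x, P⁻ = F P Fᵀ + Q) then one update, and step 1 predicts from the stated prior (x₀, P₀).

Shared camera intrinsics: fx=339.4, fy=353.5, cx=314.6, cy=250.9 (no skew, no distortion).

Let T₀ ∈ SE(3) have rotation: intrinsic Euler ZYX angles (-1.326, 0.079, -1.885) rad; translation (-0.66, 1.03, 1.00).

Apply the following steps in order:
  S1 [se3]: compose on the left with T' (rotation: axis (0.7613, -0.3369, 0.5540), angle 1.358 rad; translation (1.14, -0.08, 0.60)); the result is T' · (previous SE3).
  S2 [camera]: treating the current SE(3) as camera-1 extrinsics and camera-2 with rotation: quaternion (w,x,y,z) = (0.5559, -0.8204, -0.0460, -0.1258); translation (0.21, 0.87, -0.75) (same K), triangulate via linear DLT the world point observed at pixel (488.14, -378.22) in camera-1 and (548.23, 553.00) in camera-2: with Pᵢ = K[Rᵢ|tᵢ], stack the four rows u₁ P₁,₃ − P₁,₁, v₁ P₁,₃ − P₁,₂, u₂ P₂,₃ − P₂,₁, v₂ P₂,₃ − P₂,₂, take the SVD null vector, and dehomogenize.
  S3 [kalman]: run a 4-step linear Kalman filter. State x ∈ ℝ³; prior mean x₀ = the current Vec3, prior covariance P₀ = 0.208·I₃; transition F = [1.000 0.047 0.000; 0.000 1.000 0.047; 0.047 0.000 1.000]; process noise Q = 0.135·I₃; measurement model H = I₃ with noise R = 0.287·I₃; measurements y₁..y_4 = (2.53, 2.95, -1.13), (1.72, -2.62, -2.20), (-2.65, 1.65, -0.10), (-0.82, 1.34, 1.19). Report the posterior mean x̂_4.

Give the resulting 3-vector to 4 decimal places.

after S1 (compose_se3): R=[0.8806 -0.2142 0.4227; -0.1386 0.7366 0.6620; -0.4531 -0.6415 0.6189], t=(-0.0639, -0.8855, 1.2312)
after S2 (triangulate): (0.8201, -1.3519, -0.6115)
after S3 (kf_track): (-0.5881, 0.8137, 0.1787)

result = (-0.5881, 0.8137, 0.1787)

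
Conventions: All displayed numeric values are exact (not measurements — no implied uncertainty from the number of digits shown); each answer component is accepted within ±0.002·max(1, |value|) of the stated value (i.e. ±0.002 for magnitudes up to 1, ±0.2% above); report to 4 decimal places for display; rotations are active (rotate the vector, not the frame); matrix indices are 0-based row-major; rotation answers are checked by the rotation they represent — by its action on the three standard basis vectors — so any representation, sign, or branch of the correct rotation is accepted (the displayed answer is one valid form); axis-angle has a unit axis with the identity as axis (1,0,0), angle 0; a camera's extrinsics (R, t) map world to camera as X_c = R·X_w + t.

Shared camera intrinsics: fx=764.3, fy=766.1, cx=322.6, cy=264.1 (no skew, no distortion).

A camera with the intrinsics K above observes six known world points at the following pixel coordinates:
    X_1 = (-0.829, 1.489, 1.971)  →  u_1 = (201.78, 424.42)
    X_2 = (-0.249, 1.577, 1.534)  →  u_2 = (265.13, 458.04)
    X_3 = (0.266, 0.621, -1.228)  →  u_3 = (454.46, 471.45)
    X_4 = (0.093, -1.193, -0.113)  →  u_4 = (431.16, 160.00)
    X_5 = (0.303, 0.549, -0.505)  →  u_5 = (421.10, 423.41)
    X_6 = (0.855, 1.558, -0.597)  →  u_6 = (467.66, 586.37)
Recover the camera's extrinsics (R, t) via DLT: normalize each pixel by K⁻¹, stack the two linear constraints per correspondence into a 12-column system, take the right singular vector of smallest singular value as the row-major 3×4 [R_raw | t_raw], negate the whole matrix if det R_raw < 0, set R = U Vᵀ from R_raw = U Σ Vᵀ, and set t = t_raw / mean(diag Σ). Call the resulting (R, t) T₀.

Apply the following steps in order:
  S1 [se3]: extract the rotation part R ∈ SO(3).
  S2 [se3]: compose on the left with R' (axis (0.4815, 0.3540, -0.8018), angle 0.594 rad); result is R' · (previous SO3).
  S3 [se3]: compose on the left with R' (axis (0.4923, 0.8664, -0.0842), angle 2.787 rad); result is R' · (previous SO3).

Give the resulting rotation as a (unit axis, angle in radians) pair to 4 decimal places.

rotation (axis_angle) = ((0.3759, 0.8917, -0.2523), 2.9310)

source (pnp_recover): camera pose = R=[0.9530 -0.2214 -0.2068; 0.2076 0.9744 -0.0863; 0.2206 0.0393 0.9746], t=(0.3801, 0.4100, 5.4608)
after S1 (rot_of_se3): [0.9530 -0.2214 -0.2068; 0.2076 0.9744 -0.0863; 0.2206 0.0393 0.9746]
after S2 (compose_so3): [0.9560 0.2786 -0.0922; -0.2935 0.9088 -0.2966; 0.0011 0.3106 0.9505]
after S3 (compose_so3): [-0.6985 0.7156 -0.0012; 0.6101 0.5947 -0.5235; -0.3739 -0.3664 -0.8520]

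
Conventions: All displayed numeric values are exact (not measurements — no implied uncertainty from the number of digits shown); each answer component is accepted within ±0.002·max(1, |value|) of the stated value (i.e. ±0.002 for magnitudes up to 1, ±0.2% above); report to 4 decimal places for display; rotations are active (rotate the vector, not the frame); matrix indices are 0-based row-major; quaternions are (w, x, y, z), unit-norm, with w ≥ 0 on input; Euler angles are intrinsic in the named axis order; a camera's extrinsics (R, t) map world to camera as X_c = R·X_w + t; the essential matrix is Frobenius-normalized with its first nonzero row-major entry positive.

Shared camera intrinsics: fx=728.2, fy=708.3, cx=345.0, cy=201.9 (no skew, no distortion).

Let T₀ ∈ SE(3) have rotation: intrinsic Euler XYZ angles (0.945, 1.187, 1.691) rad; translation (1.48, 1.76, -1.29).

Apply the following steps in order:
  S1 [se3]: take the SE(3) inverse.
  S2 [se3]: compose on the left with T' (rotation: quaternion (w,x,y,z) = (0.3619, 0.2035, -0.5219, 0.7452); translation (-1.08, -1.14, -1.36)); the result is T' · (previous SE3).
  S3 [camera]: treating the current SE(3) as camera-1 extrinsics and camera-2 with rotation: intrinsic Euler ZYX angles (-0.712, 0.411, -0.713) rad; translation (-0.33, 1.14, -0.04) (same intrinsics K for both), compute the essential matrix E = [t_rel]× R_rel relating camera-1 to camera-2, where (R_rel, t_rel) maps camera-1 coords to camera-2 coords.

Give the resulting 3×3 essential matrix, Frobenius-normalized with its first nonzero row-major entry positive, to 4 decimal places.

matrix = [0.4413 -0.5386 -0.0624; -0.3036 -0.2327 0.4737; -0.1039 -0.2350 0.2731]

after S1 (invert_se3): R=[-0.0449 0.4914 0.8698; -0.3717 -0.8163 0.4420; 0.9272 -0.3035 0.2193], t=(0.3236, 2.5572, -0.5553)
after S2 (compose_se3): R=[0.2398 0.3143 -0.9185; -0.8006 0.5992 -0.0040; 0.5492 0.7363 0.3953], t=(-3.1730, -1.0150, -2.9587)
after S3 (essential): [0.4413 -0.5386 -0.0624; -0.3036 -0.2327 0.4737; -0.1039 -0.2350 0.2731]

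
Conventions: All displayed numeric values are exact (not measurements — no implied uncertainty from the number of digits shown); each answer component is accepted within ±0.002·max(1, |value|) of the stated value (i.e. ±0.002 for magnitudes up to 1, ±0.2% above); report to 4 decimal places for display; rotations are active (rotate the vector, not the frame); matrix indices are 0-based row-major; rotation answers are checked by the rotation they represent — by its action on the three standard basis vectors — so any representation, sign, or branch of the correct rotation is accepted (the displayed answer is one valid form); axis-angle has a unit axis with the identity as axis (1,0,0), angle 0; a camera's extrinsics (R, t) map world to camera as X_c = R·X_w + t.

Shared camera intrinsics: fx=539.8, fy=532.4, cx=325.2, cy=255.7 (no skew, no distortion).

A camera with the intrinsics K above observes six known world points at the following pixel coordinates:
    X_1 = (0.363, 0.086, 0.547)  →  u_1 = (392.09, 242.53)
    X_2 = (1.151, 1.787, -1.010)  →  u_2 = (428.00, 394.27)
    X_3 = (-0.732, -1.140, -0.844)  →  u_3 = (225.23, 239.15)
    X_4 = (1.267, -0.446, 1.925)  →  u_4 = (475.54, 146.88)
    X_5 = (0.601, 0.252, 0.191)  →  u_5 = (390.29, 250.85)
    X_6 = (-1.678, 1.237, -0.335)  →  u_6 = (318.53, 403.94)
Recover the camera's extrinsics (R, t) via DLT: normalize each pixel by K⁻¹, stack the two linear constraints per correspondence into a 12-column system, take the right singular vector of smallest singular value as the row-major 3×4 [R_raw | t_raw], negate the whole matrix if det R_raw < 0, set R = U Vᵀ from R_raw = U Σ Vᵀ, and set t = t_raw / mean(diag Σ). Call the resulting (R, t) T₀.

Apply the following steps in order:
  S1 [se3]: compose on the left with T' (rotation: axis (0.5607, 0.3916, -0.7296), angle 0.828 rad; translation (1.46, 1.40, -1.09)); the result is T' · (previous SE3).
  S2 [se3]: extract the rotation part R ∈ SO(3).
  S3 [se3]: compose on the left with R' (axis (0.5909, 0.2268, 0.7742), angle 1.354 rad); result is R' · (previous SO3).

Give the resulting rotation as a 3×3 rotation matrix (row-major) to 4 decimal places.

rotation (matrix) = ((-0.4850, 0.0002, 0.8745), (0.2944, 0.9417, 0.1630), (-0.8235, 0.3365, -0.4568))

source (pnp_recover): camera pose = R=[0.4273 0.5198 0.7398; -0.5153 0.8123 -0.2732; -0.7429 -0.2645 0.6149], t=(0.2300, 0.1000, 6.6872)
after S1 (compose_se3): R=[-0.0970 0.8574 0.5053; -0.1978 0.4810 -0.8541; -0.9754 -0.1828 0.1229], t=(2.7433, -2.0148, 4.5201)
after S2 (rot_of_se3): [-0.0970 0.8574 0.5053; -0.1978 0.4810 -0.8541; -0.9754 -0.1828 0.1229]
after S3 (compose_so3): [-0.4850 0.0002 0.8745; 0.2944 0.9417 0.1630; -0.8235 0.3365 -0.4568]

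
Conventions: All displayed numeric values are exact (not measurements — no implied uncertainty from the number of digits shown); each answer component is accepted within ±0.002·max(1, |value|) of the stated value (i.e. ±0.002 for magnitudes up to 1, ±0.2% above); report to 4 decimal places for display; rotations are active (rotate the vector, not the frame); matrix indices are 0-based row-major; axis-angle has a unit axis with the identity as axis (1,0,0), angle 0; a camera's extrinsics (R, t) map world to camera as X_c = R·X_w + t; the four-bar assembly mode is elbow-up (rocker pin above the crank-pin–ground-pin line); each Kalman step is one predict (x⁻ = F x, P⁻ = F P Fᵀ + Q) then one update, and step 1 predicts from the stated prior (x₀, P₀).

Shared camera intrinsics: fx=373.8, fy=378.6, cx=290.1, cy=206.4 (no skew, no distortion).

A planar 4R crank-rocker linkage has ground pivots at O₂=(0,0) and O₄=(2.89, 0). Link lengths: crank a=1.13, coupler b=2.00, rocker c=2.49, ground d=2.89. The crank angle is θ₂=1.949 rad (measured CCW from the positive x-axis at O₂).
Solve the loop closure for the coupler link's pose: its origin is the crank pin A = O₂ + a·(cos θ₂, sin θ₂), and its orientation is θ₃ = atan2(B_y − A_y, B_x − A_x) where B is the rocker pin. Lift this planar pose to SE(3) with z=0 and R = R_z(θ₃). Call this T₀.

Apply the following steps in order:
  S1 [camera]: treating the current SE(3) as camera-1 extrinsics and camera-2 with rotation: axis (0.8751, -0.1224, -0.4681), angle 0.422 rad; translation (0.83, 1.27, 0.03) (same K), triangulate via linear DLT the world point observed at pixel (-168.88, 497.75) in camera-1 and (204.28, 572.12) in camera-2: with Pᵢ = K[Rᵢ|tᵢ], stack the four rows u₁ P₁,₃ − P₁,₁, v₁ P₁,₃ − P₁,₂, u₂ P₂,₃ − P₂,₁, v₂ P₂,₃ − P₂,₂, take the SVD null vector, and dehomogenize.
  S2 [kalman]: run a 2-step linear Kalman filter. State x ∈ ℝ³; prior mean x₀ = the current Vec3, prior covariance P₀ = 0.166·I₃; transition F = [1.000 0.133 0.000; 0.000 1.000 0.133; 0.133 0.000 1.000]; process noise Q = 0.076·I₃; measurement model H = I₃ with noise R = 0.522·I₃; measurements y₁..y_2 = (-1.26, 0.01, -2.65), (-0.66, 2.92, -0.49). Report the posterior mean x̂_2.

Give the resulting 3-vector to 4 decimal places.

source (fourbar_fk): coupler pose = R=[0.8892 -0.4576 0.0000; 0.4576 0.8892 0.0000; 0.0000 0.0000 1.0000], t=(-0.4173, 1.0501, 0.0000)
after S1 (triangulate): (-1.2977, 0.8771, 1.6064)
after S2 (kf_track): (-0.9870, 1.4005, -0.1190)

result = (-0.9870, 1.4005, -0.1190)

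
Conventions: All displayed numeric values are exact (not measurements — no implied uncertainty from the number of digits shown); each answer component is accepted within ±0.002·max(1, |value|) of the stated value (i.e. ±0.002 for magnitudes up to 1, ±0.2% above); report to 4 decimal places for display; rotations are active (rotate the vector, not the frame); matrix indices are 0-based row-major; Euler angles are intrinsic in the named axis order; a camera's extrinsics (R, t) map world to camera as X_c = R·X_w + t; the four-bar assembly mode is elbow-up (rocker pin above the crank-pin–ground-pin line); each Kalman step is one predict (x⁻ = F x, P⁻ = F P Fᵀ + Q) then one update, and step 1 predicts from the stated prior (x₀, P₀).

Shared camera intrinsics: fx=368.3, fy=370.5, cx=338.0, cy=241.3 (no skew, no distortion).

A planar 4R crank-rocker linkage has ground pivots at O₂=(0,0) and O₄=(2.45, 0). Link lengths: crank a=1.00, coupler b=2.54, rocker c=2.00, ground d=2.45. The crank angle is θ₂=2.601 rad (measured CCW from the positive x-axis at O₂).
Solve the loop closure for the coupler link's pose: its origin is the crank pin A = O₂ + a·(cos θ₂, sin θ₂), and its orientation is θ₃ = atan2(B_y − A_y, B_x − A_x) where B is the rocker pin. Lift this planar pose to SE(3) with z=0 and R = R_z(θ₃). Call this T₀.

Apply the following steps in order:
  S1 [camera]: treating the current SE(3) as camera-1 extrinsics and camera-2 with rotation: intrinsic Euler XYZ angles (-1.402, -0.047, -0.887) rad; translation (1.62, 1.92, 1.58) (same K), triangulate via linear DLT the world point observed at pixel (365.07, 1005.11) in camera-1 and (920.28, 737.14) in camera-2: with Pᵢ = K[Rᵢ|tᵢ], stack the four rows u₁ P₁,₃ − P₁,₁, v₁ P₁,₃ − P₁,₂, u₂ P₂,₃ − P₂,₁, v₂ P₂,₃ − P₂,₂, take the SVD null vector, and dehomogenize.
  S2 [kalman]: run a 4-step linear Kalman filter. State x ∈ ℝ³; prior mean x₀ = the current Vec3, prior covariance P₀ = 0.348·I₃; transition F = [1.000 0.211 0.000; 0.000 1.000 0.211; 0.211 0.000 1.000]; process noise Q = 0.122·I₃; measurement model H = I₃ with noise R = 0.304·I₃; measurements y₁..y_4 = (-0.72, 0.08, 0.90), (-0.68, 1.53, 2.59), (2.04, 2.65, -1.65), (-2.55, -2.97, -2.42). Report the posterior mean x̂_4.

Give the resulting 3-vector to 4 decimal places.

result = (-0.7646, -0.5721, -1.2365)

source (fourbar_fk): coupler pose = R=[0.8851 -0.4653 0.0000; 0.4653 0.8851 0.0000; 0.0000 0.0000 1.0000], t=(-0.8574, 0.5146, 0.0000)
after S1 (triangulate): (1.7541, 1.3037, 1.2053)
after S2 (kf_track): (-0.7646, -0.5721, -1.2365)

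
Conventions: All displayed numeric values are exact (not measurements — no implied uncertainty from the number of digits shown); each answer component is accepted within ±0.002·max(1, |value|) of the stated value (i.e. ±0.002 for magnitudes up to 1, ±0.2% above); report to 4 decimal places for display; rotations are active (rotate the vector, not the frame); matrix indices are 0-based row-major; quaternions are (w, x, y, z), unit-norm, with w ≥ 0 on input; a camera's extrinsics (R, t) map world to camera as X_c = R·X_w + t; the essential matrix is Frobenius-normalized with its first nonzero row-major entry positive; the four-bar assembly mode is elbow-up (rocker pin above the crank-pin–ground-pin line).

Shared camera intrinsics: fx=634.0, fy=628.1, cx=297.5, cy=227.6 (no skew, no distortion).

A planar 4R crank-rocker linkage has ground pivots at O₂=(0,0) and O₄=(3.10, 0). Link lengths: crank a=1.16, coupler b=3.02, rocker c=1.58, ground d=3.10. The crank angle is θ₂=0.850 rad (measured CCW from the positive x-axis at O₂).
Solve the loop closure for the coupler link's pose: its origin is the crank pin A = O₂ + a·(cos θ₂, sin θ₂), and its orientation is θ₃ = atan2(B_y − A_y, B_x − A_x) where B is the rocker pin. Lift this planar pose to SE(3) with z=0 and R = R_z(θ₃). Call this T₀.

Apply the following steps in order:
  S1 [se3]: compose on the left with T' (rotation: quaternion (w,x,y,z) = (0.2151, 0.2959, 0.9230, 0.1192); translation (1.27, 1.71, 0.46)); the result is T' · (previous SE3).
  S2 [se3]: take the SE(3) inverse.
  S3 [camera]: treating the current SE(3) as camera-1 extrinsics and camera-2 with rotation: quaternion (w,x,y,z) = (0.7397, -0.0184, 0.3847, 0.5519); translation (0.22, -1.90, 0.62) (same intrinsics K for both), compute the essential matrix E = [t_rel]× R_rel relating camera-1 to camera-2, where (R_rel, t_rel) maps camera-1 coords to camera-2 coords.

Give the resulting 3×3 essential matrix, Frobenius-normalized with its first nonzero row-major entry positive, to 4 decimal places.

matrix = [0.1983 -0.3977 -0.1015; -0.0982 -0.0236 -0.6910; 0.2672 -0.4803 0.0496]

source (fourbar_fk): coupler pose = R=[0.9815 -0.1912 0.0000; 0.1912 0.9815 0.0000; 0.0000 0.0000 1.0000], t=(0.7656, 0.8715, 0.0000)
after S1 (compose_se3): R=[-0.6242 0.6259 0.4676; 0.7388 0.6675 0.0928; -0.2541 0.4034 -0.8790], t=(1.1407, 2.8616, 0.5127)
after S2 (invert_se3): R=[-0.6242 0.7388 -0.2541; 0.6259 0.6675 0.4034; 0.4676 0.0928 -0.8790], t=(-1.2719, -2.8308, -0.3481)
after S3 (essential): [0.1983 -0.3977 -0.1015; -0.0982 -0.0236 -0.6910; 0.2672 -0.4803 0.0496]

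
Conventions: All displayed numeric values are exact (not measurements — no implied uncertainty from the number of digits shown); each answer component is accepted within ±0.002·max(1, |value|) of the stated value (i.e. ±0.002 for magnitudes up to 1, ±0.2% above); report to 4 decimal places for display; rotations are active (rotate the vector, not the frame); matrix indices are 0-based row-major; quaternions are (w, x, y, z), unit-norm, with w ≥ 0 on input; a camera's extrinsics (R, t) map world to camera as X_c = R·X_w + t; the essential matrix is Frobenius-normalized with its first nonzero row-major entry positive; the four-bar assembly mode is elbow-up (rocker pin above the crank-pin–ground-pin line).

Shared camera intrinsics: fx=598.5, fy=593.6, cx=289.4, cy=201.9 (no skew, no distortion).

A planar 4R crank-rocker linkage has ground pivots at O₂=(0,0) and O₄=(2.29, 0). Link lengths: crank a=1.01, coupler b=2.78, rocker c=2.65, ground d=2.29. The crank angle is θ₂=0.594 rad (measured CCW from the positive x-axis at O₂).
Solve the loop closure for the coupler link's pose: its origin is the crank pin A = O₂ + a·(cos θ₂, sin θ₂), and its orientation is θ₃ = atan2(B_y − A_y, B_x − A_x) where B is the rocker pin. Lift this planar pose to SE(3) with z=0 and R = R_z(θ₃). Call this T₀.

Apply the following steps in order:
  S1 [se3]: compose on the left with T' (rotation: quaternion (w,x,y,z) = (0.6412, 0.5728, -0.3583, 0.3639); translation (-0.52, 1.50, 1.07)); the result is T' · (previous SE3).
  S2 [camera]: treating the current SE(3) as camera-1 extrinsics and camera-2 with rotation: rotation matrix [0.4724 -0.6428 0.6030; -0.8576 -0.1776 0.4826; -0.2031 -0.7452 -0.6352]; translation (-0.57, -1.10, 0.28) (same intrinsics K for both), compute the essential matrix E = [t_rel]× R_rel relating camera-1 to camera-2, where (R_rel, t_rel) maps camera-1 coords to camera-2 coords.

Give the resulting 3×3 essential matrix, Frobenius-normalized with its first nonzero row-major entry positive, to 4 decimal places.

source (fourbar_fk): coupler pose = R=[0.6752 -0.7376 0.0000; 0.7376 0.6752 0.0000; 0.0000 0.0000 1.0000], t=(0.8370, 0.5653, 0.0000)
after S1 (compose_se3): R=[-0.3239 -0.9451 -0.0426; 0.0962 0.0119 -0.9953; 0.9412 -0.3265 0.0871], t=(-0.6154, 1.5917, 2.0713)
after S2 (essential): [0.5175 0.3268 -0.0540; 0.2475 0.2527 -0.0531; -0.4104 0.5408 -0.1837]

matrix = [0.5175 0.3268 -0.0540; 0.2475 0.2527 -0.0531; -0.4104 0.5408 -0.1837]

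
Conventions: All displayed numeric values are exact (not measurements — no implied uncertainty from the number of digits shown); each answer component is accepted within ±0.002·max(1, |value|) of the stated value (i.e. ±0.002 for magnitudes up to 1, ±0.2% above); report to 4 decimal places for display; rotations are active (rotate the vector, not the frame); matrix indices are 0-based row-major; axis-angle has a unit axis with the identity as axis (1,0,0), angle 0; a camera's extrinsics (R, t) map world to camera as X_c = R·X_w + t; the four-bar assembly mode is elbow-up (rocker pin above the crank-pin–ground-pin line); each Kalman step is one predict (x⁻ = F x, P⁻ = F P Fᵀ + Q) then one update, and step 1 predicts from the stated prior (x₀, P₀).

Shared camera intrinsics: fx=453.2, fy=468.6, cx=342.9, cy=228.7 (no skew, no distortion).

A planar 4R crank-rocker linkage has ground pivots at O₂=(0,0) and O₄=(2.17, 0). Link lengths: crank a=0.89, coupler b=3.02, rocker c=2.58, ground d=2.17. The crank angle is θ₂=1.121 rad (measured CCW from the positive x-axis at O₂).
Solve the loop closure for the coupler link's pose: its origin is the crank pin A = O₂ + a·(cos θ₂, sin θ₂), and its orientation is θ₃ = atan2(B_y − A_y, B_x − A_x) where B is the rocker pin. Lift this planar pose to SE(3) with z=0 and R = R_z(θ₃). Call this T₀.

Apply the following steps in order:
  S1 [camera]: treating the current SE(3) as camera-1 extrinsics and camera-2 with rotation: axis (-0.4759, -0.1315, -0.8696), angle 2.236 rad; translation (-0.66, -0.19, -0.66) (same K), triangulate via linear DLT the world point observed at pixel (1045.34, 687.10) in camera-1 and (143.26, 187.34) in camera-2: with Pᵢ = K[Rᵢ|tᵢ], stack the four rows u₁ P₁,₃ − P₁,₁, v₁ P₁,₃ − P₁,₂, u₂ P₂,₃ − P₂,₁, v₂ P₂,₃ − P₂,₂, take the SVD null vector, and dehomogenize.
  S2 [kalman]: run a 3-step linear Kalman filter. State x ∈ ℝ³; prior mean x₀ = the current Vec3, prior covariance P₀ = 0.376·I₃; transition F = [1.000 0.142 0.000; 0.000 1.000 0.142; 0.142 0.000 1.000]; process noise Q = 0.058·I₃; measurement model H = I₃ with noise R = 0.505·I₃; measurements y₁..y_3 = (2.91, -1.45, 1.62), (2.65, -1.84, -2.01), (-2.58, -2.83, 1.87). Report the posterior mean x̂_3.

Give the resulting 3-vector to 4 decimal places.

result = (0.4364, -1.8080, 0.8759)

source (fourbar_fk): coupler pose = R=[0.8326 -0.5539 0.0000; 0.5539 0.8326 0.0000; 0.0000 0.0000 1.0000], t=(0.3870, 0.8015, 0.0000)
after S1 (triangulate): (1.7711, -0.5139, 1.3847)
after S2 (kf_track): (0.4364, -1.8080, 0.8759)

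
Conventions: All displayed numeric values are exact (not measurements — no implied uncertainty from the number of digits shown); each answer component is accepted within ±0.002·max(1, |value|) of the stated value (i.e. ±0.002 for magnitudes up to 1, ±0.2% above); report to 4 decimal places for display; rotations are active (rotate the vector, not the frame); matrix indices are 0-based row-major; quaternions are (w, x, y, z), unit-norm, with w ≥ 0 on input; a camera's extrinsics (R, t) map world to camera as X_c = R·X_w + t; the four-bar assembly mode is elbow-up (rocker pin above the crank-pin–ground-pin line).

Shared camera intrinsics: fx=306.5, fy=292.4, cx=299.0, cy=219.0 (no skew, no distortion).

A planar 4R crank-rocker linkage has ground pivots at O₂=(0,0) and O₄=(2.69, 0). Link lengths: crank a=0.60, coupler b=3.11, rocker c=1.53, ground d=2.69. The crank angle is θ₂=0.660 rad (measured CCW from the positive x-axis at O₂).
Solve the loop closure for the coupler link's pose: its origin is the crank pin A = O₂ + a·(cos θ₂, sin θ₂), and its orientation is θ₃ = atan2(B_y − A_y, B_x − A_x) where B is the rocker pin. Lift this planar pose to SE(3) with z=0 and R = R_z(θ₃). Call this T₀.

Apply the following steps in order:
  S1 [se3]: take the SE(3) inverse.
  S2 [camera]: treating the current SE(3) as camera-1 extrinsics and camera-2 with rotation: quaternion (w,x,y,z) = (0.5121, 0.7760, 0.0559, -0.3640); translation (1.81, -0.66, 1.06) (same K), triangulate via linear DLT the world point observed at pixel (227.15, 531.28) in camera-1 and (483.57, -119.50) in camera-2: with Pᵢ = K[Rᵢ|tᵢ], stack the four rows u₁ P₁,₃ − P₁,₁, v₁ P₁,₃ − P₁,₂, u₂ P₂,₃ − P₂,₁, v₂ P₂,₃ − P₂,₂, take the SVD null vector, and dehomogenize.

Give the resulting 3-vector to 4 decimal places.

source (fourbar_fk): coupler pose = R=[0.9499 -0.3126 0.0000; 0.3126 0.9499 0.0000; 0.0000 0.0000 1.0000], t=(0.4740, 0.3679, 0.0000)
after S1 (invert_se3): R=[0.9499 0.3126 0.0000; -0.3126 0.9499 0.0000; 0.0000 0.0000 1.0000], t=(-0.5652, -0.2012, 0.0000)
after S2 (triangulate): (-0.4800, 1.9811, 1.7141)

result = (-0.4800, 1.9811, 1.7141)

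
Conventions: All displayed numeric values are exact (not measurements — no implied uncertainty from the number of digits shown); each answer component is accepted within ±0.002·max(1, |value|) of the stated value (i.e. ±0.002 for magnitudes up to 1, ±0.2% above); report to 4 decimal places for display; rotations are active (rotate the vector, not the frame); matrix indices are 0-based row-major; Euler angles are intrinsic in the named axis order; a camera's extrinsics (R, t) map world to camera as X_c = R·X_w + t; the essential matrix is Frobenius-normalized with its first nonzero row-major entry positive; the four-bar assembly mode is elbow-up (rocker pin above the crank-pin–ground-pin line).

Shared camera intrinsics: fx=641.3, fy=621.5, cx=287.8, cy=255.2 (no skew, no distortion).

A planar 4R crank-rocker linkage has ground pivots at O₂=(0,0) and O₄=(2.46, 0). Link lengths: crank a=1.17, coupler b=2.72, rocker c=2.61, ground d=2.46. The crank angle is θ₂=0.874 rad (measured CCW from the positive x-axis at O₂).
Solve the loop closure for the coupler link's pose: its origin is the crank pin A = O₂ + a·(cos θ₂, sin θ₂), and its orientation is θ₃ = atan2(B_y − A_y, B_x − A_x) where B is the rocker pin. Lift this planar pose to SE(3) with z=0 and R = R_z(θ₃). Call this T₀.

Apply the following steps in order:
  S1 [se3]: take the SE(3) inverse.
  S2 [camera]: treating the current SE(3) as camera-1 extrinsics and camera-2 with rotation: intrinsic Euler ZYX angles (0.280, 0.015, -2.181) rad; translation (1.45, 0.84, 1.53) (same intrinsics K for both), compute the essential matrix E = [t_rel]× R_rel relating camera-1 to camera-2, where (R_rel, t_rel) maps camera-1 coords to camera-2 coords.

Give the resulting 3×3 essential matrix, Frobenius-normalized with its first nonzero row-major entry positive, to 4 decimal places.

matrix = [0.0531 -0.0355 0.2638; -0.5257 -0.3093 -0.3220; 0.2131 0.3217 -0.5493]

source (fourbar_fk): coupler pose = R=[0.7874 -0.6164 0.0000; 0.6164 0.7874 0.0000; 0.0000 0.0000 1.0000], t=(0.7509, 0.8973, 0.0000)
after S1 (invert_se3): R=[0.7874 0.6164 0.0000; -0.6164 0.7874 0.0000; 0.0000 0.0000 1.0000], t=(-1.1443, -0.2437, 0.0000)
after S2 (essential): [0.0531 -0.0355 0.2638; -0.5257 -0.3093 -0.3220; 0.2131 0.3217 -0.5493]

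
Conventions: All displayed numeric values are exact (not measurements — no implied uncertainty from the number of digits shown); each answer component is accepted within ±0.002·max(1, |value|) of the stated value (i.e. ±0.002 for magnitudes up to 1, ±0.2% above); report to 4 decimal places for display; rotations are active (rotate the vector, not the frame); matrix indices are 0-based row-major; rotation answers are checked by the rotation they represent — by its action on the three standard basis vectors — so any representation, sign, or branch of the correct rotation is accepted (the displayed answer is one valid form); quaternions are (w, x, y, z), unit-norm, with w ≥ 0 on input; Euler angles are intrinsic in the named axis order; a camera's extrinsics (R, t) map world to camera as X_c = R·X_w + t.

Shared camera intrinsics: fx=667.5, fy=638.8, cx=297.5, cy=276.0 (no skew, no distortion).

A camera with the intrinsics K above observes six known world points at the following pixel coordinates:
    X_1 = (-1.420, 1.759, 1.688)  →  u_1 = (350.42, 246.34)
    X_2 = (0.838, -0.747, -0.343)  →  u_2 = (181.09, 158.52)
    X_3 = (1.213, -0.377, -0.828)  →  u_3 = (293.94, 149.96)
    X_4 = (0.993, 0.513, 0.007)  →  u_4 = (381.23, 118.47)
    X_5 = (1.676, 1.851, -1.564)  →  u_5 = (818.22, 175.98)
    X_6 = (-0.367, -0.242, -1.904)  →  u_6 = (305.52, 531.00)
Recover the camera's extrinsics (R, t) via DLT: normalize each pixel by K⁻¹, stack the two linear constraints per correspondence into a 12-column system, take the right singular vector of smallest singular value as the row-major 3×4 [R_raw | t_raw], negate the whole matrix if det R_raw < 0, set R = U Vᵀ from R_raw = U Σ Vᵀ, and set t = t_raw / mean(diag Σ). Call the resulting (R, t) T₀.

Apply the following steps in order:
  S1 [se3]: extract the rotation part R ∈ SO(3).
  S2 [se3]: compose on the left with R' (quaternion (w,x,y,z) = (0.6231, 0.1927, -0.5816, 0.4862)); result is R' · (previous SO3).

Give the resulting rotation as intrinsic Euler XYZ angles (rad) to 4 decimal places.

rotation (euler_xyz) = (1.4495, 0.2308, 0.3475)

source (pnp_recover): camera pose = R=[0.2452 0.9233 -0.2955; -0.7458 -0.0151 -0.6660; -0.6194 0.3837 0.6849], t=(-0.2101, -0.2401, 4.4402)
after S1 (rot_of_se3): [0.2452 0.9233 -0.2955; -0.7458 -0.0151 -0.6660; -0.6194 0.3837 0.6849]
after S2 (compose_so3): [0.9153 -0.3315 0.2288; 0.2548 0.0365 -0.9663; 0.3120 0.9427 0.1178]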